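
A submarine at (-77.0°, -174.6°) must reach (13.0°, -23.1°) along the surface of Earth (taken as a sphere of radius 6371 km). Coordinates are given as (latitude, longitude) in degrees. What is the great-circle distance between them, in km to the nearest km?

With latitudes φ₁ = -77.000°, φ₂ = 13.000° and longitude difference Δλ = 151.500°:
Haversine: a = sin²(Δφ/2) + cos φ₁ cos φ₂ sin²(Δλ/2) = 0.5000 + (0.2250)(0.9744)(0.9394) = 0.70590.
Central angle c = 2·arcsin(√a) = 1.99524 rad.
Distance = R·c = 6371 × 1.9952 ≈ 12712 km.

12712 km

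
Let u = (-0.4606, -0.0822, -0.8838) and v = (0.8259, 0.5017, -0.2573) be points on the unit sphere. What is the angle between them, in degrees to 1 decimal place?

u·v = -0.1942; |u| = 1.0000, |v| = 1.0000.
cos θ = (u·v)/(|u||v|) = -0.1942, so θ = 101.2°.

101.2°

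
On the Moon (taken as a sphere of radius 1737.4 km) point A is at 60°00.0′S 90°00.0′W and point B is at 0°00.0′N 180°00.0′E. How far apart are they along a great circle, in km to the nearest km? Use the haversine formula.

2729 km

With latitudes φ₁ = -60.000°, φ₂ = 0.000° and longitude difference Δλ = -90.000°:
Haversine: a = sin²(Δφ/2) + cos φ₁ cos φ₂ sin²(Δλ/2) = 0.2500 + (0.5000)(1.0000)(0.5000) = 0.50000.
Central angle c = 2·arcsin(√a) = 1.57080 rad.
Distance = R·c = 1737.4 × 1.5708 ≈ 2729 km.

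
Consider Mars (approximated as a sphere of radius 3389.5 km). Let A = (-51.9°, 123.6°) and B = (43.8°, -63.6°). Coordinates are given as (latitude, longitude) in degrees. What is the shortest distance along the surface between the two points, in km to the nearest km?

10091 km

With latitudes φ₁ = -51.900°, φ₂ = 43.800° and longitude difference Δλ = 172.800°:
cos c = sin φ₁ sin φ₂ + cos φ₁ cos φ₂ cos Δλ = (-0.7869)(0.6921) + (0.6170)(0.7218)(-0.9921) = -0.98651,
so c = arccos(-0.98651) = 2.97716 rad.
Distance = R·c = 3389.5 × 2.9772 ≈ 10091 km.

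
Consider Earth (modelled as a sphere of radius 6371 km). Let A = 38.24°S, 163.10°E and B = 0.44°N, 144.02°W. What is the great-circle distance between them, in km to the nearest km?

Let φ₁ = -0.6674 rad, φ₂ = 0.0077 rad, and Δλ = 0.9229 rad.
cos c = sin φ₁ sin φ₂ + cos φ₁ cos φ₂ cos Δλ = (-0.6190)(0.0077) + (0.7854)(1.0000)(0.6035) = 0.46923,
so c = arccos(0.46923) = 1.08238 rad.
Distance = R·c = 6371 × 1.0824 ≈ 6896 km.

6896 km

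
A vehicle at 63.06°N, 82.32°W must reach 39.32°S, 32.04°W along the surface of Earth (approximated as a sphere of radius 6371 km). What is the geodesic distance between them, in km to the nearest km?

12224 km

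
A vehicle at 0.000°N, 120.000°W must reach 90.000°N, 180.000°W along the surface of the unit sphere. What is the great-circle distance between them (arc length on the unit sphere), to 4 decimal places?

Let φ₁ = 0.0000 rad, φ₂ = 1.5708 rad, and Δλ = -1.0472 rad.
Haversine: a = sin²(Δφ/2) + cos φ₁ cos φ₂ sin²(Δλ/2) = 0.5000 + (1.0000)(0.0000)(0.2500) = 0.50000.
Central angle c = 2·arcsin(√a) = 1.57080 rad.
On the unit sphere the arc length equals the central angle: 1.5708.

1.5708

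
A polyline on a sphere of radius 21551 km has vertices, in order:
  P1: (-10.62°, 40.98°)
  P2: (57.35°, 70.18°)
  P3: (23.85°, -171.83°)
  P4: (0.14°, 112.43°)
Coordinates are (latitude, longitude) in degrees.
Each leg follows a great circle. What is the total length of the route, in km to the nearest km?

Leg P1→P2: central angle 1.2580 rad, distance 27111.5 km.
Leg P2→P3: central angle 1.4617 rad, distance 31501.3 km.
Leg P3→P4: central angle 1.3425 rad, distance 28933.2 km.
Total: 27111.5 + 31501.3 + 28933.2 ≈ 87546 km.

87546 km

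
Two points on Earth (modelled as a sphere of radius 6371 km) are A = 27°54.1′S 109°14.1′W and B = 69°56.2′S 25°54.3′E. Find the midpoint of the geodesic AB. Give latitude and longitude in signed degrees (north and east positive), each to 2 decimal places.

-64.05°, -88.54°

Central angle δ = 1.3442 rad. Interpolating on the sphere with fraction f = 0.5:
P = [sin((1−f)δ)·A + sin(fδ)·B] / sin δ = 0.6390·A + 0.6390·B in Cartesian coordinates,
giving P = (0.0111, -0.4374, -0.8992), i.e. latitude -64.05°, longitude -88.54°.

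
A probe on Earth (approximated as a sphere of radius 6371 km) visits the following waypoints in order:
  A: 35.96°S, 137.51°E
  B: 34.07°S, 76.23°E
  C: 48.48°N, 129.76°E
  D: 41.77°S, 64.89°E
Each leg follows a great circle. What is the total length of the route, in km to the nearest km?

Leg A→B: central angle 0.8617 rad, distance 5489.8 km.
Leg B→C: central angle 1.6640 rad, distance 10601.2 km.
Leg C→D: central angle 1.8638 rad, distance 11874.1 km.
Total: 5489.8 + 10601.2 + 11874.1 ≈ 27965 km.

27965 km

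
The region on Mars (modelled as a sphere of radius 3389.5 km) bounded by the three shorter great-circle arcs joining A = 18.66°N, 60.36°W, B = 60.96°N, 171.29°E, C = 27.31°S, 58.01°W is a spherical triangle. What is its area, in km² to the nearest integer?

5377779 km²

Side lengths (central angles): a = 2.3218, b = 0.8033, c = 1.5764 rad; semiperimeter s = 2.3508.
By l'Huilier's theorem, tan(E/4) = √[tan(s/2) tan((s−a)/2) tan((s−b)/2) tan((s−c)/2)], giving spherical excess E = 0.4681 rad.
Area = E·R² = 0.4681 × (3389.5)² ≈ 5377779 km².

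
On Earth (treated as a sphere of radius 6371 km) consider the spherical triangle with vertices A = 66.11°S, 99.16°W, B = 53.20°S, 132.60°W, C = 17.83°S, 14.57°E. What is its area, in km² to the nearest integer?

1817088 km²

Side lengths (central angles): a = 1.8070, b = 1.4457, c = 0.3638 rad; semiperimeter s = 1.8082.
By l'Huilier's theorem, tan(E/4) = √[tan(s/2) tan((s−a)/2) tan((s−b)/2) tan((s−c)/2)], giving spherical excess E = 0.0448 rad.
Area = E·R² = 0.0448 × (6371)² ≈ 1817088 km².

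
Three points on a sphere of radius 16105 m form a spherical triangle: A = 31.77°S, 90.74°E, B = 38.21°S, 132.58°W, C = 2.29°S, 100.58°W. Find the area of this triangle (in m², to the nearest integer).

95835307 m²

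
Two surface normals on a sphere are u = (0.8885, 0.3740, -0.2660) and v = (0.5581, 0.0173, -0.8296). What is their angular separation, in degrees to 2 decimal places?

43.70°

u·v = 0.7230; |u| = 1.0000, |v| = 1.0000.
cos θ = (u·v)/(|u||v|) = 0.7230, so θ = 43.70°.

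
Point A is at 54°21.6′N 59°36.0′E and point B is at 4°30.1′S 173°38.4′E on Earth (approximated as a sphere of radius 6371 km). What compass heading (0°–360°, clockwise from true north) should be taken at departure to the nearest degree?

73°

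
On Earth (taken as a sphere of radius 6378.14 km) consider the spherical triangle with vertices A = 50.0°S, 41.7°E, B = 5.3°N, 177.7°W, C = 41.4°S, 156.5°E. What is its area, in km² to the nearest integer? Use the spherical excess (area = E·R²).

Side lengths (central angles): a = 0.9130, b = 1.2615, c = 2.1716 rad; semiperimeter s = 2.1731.
By l'Huilier's theorem, tan(E/4) = √[tan(s/2) tan((s−a)/2) tan((s−b)/2) tan((s−c)/2)], giving spherical excess E = 0.0889 rad.
Area = E·R² = 0.0889 × (6378.14)² ≈ 3616723 km².

3616723 km²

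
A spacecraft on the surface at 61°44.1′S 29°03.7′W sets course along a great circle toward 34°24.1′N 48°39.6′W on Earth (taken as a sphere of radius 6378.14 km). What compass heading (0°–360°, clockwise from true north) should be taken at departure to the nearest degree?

Δλ = -19.598° = -0.3421 rad.
y = sin Δλ · cos φ₂ = (-0.3354)(0.8251) = -0.2768
x = cos φ₁ sin φ₂ − sin φ₁ cos φ₂ cos Δλ = (0.4736)(0.5650) − (-0.8808)(0.8251)(0.9421) = 0.9522
θ = atan2(y, x) = -16.21°; adding 360° gives 344°.

344°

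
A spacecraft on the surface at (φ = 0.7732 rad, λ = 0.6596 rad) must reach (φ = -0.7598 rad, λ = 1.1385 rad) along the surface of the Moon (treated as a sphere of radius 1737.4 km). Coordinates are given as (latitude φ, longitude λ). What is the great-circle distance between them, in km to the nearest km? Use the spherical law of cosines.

2765 km

Let φ₁ = 0.7732 rad, φ₂ = -0.7598 rad, and Δλ = 0.4789 rad.
cos c = sin φ₁ sin φ₂ + cos φ₁ cos φ₂ cos Δλ = (0.6984)(-0.6888) + (0.7157)(0.7250)(0.8875) = -0.02058,
so c = arccos(-0.02058) = 1.59138 rad.
Distance = R·c = 1737.4 × 1.5914 ≈ 2765 km.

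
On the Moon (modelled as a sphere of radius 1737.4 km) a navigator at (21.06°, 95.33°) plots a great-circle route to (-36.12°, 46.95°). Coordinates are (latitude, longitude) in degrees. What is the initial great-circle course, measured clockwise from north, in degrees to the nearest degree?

219°

With φ₁ = 0.3676, φ₂ = -0.6304, Δλ = -0.8444 rad, the forward-azimuth formula gives
θ = atan2( sin Δλ cos φ₂ , cos φ₁ sin φ₂ − sin φ₁ cos φ₂ cos Δλ ) = atan2(-0.6039, -0.7429) = -140.89°.
Adding 360° brings this into [0°, 360°): 219°.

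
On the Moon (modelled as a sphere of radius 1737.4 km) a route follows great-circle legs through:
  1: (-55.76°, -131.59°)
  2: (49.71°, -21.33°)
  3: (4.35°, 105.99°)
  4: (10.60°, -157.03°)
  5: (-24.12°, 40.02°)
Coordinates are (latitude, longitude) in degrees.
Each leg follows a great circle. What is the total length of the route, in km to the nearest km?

15269 km

Leg 1→2: central angle 2.4289 rad, distance 4219.9 km.
Leg 2→3: central angle 1.9103 rad, distance 3319.0 km.
Leg 3→4: central angle 1.6761 rad, distance 2912.1 km.
Leg 4→5: central angle 2.7731 rad, distance 4817.9 km.
Total: 4219.9 + 3319.0 + 2912.1 + 4817.9 ≈ 15269 km.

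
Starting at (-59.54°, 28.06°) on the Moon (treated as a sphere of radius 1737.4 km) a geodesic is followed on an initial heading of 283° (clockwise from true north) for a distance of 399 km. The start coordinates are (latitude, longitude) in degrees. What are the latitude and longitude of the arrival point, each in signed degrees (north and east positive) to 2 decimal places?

-54.43°, 5.65°

Angular distance δ = d/R = 399/1737.4 = 0.22965 rad; initial bearing θ = 4.9393 rad.
sin φ₂ = sin φ₁ cos δ + cos φ₁ sin δ cos θ = (-0.8620)(0.9737) + (0.5069)(0.2276)(0.2250) = -0.8134, so φ₂ = -54.43°.
Δλ = atan2(sin θ sin δ cos φ₁, cos δ − sin φ₁ sin φ₂) = atan2(-0.1124, 0.2726) = -22.414°.
λ₂ = 28.060° − 22.414° = 5.65°.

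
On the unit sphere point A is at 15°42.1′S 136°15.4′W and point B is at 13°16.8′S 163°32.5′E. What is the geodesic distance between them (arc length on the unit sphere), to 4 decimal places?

1.0148

In radians: φ₁ = -0.2740, φ₂ = -0.2318, Δλ = -60.202° = -1.0507 rad.
cos c = sin φ₁ sin φ₂ + cos φ₁ cos φ₂ cos Δλ = (-0.2706)(-0.2297) + (0.9627)(0.9733)(0.4969) = 0.52778,
so c = arccos(0.52778) = 1.01481 rad.
On the unit sphere the arc length equals the central angle: 1.0148.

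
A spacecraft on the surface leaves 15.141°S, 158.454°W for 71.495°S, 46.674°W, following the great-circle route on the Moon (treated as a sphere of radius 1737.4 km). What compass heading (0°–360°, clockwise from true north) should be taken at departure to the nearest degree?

163°

With φ₁ = -0.2643, φ₂ = -1.2478, Δλ = 1.9509 rad, the forward-azimuth formula gives
θ = atan2( sin Δλ cos φ₂ , cos φ₁ sin φ₂ − sin φ₁ cos φ₂ cos Δλ ) = atan2(0.2947, -0.9461) = 162.70°.
So the initial bearing is 163°.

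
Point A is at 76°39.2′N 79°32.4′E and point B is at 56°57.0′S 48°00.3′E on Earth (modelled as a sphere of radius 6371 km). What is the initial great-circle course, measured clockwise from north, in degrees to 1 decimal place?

203.8°

With φ₁ = 1.3379, φ₂ = -0.9940, Δλ = -0.5504 rad, the forward-azimuth formula gives
θ = atan2( sin Δλ cos φ₂ , cos φ₁ sin φ₂ − sin φ₁ cos φ₂ cos Δλ ) = atan2(-0.2852, -0.6458) = -156.17°.
Adding 360° brings this into [0°, 360°): 203.8°.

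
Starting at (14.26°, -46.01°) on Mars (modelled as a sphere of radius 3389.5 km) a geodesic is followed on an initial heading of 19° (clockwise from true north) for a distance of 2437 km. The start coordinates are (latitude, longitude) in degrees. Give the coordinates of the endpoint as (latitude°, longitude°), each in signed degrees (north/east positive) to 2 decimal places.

52.08°, -25.59°

Angular distance δ = d/R = 2437/3389.5 = 0.71899 rad; initial bearing θ = 0.3316 rad.
sin φ₂ = sin φ₁ cos δ + cos φ₁ sin δ cos θ = (0.2463)(0.7525) + (0.9692)(0.6586)(0.9455) = 0.7889, so φ₂ = 52.08°.
Δλ = atan2(sin θ sin δ cos φ₁, cos δ − sin φ₁ sin φ₂) = atan2(0.2078, 0.5582) = 20.422°.
λ₂ = -46.010° + 20.422° = -25.59°.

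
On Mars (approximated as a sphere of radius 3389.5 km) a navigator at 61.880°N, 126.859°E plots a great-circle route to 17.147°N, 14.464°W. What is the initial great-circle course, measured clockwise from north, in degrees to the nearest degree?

323°

Δλ = -141.323° = -2.4666 rad.
y = sin Δλ · cos φ₂ = (-0.6249)(0.9556) = -0.5972
x = cos φ₁ sin φ₂ − sin φ₁ cos φ₂ cos Δλ = (0.4713)(0.2948) − (0.8820)(0.9556)(-0.7807) = 0.7969
θ = atan2(y, x) = -36.85°; adding 360° gives 323°.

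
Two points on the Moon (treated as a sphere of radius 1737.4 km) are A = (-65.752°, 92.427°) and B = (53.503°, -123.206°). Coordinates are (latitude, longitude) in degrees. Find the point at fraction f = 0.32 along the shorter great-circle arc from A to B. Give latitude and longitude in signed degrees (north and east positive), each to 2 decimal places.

-42.33°, 178.95°

Central angle δ = 2.7693 rad. Interpolating on the sphere with fraction f = 0.32:
P = [sin((1−f)δ)·A + sin(fδ)·B] / sin δ = 2.6162·A + 2.1297·B in Cartesian coordinates,
giving P = (-0.7392, 0.0136, -0.6733), i.e. latitude -42.33°, longitude 178.95°.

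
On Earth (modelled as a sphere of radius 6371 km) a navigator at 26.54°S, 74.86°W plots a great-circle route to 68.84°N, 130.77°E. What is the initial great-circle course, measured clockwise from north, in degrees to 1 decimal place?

Δλ = -154.370° = -2.6943 rad.
y = sin Δλ · cos φ₂ = (-0.4326)(0.3610) = -0.1561
x = cos φ₁ sin φ₂ − sin φ₁ cos φ₂ cos Δλ = (0.8946)(0.9326) − (-0.4468)(0.3610)(-0.9016) = 0.6889
θ = atan2(y, x) = -12.77°; adding 360° gives 347.2°.

347.2°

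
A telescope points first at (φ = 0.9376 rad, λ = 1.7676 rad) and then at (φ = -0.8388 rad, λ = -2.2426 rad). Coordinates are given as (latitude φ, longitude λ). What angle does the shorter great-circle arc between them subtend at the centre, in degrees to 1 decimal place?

148.8°

In radians: φ₁ = 0.9376, φ₂ = -0.8388, Δλ = 130.232° = 2.2730 rad.
Haversine: a = sin²(Δφ/2) + cos φ₁ cos φ₂ sin²(Δλ/2) = 0.6021 + (0.5917)(0.6684)(0.8229) = 0.92754.
Central angle c = 2·arcsin(√a) = 2.59650 rad.
So the angular separation is 148.8°.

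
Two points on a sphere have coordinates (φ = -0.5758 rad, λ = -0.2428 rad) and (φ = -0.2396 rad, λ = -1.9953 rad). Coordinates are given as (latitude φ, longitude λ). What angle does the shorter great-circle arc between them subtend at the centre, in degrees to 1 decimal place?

91.0°

Let φ₁ = -0.5758 rad, φ₂ = -0.2396 rad, and Δλ = -1.7525 rad.
cos c = sin φ₁ sin φ₂ + cos φ₁ cos φ₂ cos Δλ = (-0.5445)(-0.2373) + (0.8388)(0.9714)(-0.1807) = -0.01802,
so c = arccos(-0.01802) = 1.58882 rad.
So the angular separation is 91.0°.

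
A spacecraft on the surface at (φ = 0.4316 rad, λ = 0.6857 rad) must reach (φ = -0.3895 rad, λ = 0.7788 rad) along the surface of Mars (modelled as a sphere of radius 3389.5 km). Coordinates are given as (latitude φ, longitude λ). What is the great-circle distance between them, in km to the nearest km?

2800 km

In radians: φ₁ = 0.4316, φ₂ = -0.3895, Δλ = 5.334° = 0.0931 rad.
cos c = sin φ₁ sin φ₂ + cos φ₁ cos φ₂ cos Δλ = (0.4183)(-0.3797) + (0.9083)(0.9251)(0.9957) = 0.67778,
so c = arccos(0.67778) = 0.82606 rad.
Distance = R·c = 3389.5 × 0.8261 ≈ 2800 km.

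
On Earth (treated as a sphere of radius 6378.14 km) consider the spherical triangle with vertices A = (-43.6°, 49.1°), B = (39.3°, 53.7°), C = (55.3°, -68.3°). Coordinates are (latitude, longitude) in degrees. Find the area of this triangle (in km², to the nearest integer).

55238333 km²

Side lengths (central angles): a = 1.2794, b = 2.4290, c = 1.4487 rad; semiperimeter s = 2.5786.
By l'Huilier's theorem, tan(E/4) = √[tan(s/2) tan((s−a)/2) tan((s−b)/2) tan((s−c)/2)], giving spherical excess E = 1.3579 rad.
Area = E·R² = 1.3579 × (6378.14)² ≈ 55238333 km².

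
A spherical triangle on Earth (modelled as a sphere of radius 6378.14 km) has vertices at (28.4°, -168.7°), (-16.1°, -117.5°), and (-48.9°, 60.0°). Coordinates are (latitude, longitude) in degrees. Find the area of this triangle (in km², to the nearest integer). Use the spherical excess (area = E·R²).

Side lengths (central angles): a = 2.0065, b = 2.4040, c = 1.1618 rad; semiperimeter s = 2.7861.
By l'Huilier's theorem, tan(E/4) = √[tan(s/2) tan((s−a)/2) tan((s−b)/2) tan((s−c)/2)], giving spherical excess E = 2.3975 rad.
Area = E·R² = 2.3975 × (6378.14)² ≈ 97530186 km².

97530186 km²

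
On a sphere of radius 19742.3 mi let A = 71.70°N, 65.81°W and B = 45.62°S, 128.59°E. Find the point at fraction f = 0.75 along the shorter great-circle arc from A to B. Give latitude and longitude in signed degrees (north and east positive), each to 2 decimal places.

-7.74°, 134.77°

Central angle δ = 2.6710 rad. Interpolating on the sphere with fraction f = 0.75:
P = [sin((1−f)δ)·A + sin(fδ)·B] / sin δ = 1.3656·A + 2.0023·B in Cartesian coordinates,
giving P = (-0.6978, 0.7035, -0.1346), i.e. latitude -7.74°, longitude 134.77°.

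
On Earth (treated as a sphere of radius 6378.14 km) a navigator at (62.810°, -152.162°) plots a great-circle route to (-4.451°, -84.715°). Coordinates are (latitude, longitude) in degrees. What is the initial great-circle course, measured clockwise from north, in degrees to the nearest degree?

112°

With φ₁ = 1.0962, φ₂ = -0.0777, Δλ = 1.1772 rad, the forward-azimuth formula gives
θ = atan2( sin Δλ cos φ₂ , cos φ₁ sin φ₂ − sin φ₁ cos φ₂ cos Δλ ) = atan2(0.9207, -0.3756) = 112.19°.
So the initial bearing is 112°.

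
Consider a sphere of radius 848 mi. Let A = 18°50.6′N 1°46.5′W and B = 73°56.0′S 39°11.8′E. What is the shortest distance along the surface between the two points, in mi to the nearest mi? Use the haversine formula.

Let φ₁ = 0.3289 rad, φ₂ = -1.2904 rad, and Δλ = 0.7151 rad.
Haversine: a = sin²(Δφ/2) + cos φ₁ cos φ₂ sin²(Δλ/2) = 0.5242 + (0.9464)(0.2768)(0.1225) = 0.55630.
Central angle c = 2·arcsin(√a) = 1.68364 rad.
Distance = R·c = 848 × 1.6836 ≈ 1428 mi.

1428 mi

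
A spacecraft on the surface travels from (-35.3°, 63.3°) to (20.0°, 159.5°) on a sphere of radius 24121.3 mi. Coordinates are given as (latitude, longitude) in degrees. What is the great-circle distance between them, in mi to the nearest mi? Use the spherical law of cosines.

In radians: φ₁ = -0.6161, φ₂ = 0.3491, Δλ = 96.200° = 1.6790 rad.
cos c = sin φ₁ sin φ₂ + cos φ₁ cos φ₂ cos Δλ = (-0.5779)(0.3420) + (0.8161)(0.9397)(-0.1080) = -0.28047,
so c = arccos(-0.28047) = 1.85508 rad.
Distance = R·c = 24121.3 × 1.8551 ≈ 44747 mi.

44747 mi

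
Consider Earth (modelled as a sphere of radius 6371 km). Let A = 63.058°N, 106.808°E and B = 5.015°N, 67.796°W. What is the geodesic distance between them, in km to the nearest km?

12432 km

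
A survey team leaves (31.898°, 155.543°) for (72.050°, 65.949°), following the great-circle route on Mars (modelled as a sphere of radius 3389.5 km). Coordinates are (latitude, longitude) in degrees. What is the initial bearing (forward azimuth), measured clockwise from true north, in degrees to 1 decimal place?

339.1°

With φ₁ = 0.5567, φ₂ = 1.2575, Δλ = -1.5637 rad, the forward-azimuth formula gives
θ = atan2( sin Δλ cos φ₂ , cos φ₁ sin φ₂ − sin φ₁ cos φ₂ cos Δλ ) = atan2(-0.3082, 0.8065) = -20.91°.
Adding 360° brings this into [0°, 360°): 339.1°.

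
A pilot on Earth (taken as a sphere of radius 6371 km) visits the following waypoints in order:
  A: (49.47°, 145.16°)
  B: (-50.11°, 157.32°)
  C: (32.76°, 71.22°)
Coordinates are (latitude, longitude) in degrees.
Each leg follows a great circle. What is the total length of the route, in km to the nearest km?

Leg A→B: central angle 1.7475 rad, distance 11133.3 km.
Leg B→C: central angle 1.9590 rad, distance 12480.7 km.
Total: 11133.3 + 12480.7 ≈ 23614 km.

23614 km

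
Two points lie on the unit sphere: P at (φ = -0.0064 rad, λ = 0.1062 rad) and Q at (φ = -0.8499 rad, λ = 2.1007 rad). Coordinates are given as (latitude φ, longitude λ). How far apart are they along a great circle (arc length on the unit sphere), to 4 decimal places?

With latitudes φ₁ = -0.367°, φ₂ = -48.696° and longitude difference Δλ = 114.276°:
cos c = sin φ₁ sin φ₂ + cos φ₁ cos φ₂ cos Δλ = (-0.0064)(-0.7512) + (1.0000)(0.6601)(-0.4111) = -0.26656,
so c = arccos(-0.26656) = 1.84062 rad.
On the unit sphere the arc length equals the central angle: 1.8406.

1.8406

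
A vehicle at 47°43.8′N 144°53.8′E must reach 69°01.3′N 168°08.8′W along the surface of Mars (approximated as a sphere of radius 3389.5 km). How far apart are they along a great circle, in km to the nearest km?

1846 km

In radians: φ₁ = 0.8330, φ₂ = 1.2047, Δλ = 46.957° = 0.8195 rad.
Haversine: a = sin²(Δφ/2) + cos φ₁ cos φ₂ sin²(Δλ/2) = 0.0341 + (0.6726)(0.3580)(0.1587) = 0.07235.
Central angle c = 2·arcsin(√a) = 0.54467 rad.
Distance = R·c = 3389.5 × 0.5447 ≈ 1846 km.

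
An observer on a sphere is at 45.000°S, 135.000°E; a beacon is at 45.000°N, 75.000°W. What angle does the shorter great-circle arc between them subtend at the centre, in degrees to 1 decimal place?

158.9°

In radians: φ₁ = -0.7854, φ₂ = 0.7854, Δλ = 150.000° = 2.6180 rad.
cos c = sin φ₁ sin φ₂ + cos φ₁ cos φ₂ cos Δλ = (-0.7071)(0.7071) + (0.7071)(0.7071)(-0.8660) = -0.93301,
so c = arccos(-0.93301) = 2.77349 rad.
So the angular separation is 158.9°.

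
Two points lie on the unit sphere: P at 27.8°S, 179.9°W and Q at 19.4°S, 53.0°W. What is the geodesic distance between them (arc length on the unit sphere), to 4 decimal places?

With latitudes φ₁ = -27.800°, φ₂ = -19.400° and longitude difference Δλ = 126.900°:
cos c = sin φ₁ sin φ₂ + cos φ₁ cos φ₂ cos Δλ = (-0.4664)(-0.3322) + (0.8846)(0.9432)(-0.6004) = -0.34605,
so c = arccos(-0.34605) = 1.92415 rad.
On the unit sphere the arc length equals the central angle: 1.9242.

1.9242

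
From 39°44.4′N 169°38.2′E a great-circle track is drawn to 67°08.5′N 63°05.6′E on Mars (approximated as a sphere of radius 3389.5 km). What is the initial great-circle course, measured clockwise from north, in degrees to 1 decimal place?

With φ₁ = 0.6936, φ₂ = 1.1718, Δλ = -1.8595 rad, the forward-azimuth formula gives
θ = atan2( sin Δλ cos φ₂ , cos φ₁ sin φ₂ − sin φ₁ cos φ₂ cos Δλ ) = atan2(-0.3724, 0.7793) = -25.54°.
Adding 360° brings this into [0°, 360°): 334.5°.

334.5°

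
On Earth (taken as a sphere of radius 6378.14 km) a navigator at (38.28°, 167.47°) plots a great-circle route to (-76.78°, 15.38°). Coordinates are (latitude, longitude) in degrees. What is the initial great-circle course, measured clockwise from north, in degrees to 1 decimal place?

With φ₁ = 0.6681, φ₂ = -1.3401, Δλ = -2.6545 rad, the forward-azimuth formula gives
θ = atan2( sin Δλ cos φ₂ , cos φ₁ sin φ₂ − sin φ₁ cos φ₂ cos Δλ ) = atan2(-0.1070, -0.6390) = -170.49°.
Adding 360° brings this into [0°, 360°): 189.5°.

189.5°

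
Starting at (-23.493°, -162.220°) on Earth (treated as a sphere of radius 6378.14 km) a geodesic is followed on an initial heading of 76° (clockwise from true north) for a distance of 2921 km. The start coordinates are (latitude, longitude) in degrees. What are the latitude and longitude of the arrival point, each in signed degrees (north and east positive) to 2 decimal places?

Angular distance δ = d/R = 2921/6378.14 = 0.45797 rad; initial bearing θ = 1.3265 rad.
sin φ₂ = sin φ₁ cos δ + cos φ₁ sin δ cos θ = (-0.3986)(0.8970) + (0.9171)(0.4421)(0.2419) = -0.2595, so φ₂ = -15.04°.
Δλ = atan2(sin θ sin δ cos φ₁, cos δ − sin φ₁ sin φ₂) = atan2(0.3934, 0.7935) = 26.373°.
λ₂ = -162.220° + 26.373° = -135.85°.

-15.04°, -135.85°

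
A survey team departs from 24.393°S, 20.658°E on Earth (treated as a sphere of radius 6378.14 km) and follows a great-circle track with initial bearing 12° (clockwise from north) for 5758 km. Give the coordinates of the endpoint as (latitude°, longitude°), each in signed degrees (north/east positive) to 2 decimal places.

26.33°, 31.15°

Angular distance δ = d/R = 5758/6378.14 = 0.90277 rad; initial bearing θ = 0.2094 rad.
sin φ₂ = sin φ₁ cos δ + cos φ₁ sin δ cos θ = (-0.4130)(0.6194) + (0.9107)(0.7850)(0.9781) = 0.4435, so φ₂ = 26.33°.
Δλ = atan2(sin θ sin δ cos φ₁, cos δ − sin φ₁ sin φ₂) = atan2(0.1487, 0.8026) = 10.493°.
λ₂ = 20.658° + 10.493° = 31.15°.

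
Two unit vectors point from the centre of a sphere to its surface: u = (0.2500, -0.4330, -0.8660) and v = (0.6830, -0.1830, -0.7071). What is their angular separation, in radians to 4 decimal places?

0.5309 rad

u·v = 0.8623; |u| = 1.0000, |v| = 1.0000.
cos θ = (u·v)/(|u||v|) = 0.8624, so θ = 0.5309 rad.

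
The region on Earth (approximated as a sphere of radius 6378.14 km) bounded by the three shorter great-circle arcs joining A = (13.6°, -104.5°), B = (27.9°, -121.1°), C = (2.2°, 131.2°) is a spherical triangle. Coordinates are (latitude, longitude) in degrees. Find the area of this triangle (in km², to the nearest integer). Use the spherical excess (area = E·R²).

11872835 km²

Side lengths (central angles): a = 1.8240, b = 2.1392, c = 0.3675 rad; semiperimeter s = 2.1654.
By l'Huilier's theorem, tan(E/4) = √[tan(s/2) tan((s−a)/2) tan((s−b)/2) tan((s−c)/2)], giving spherical excess E = 0.2919 rad.
Area = E·R² = 0.2919 × (6378.14)² ≈ 11872835 km².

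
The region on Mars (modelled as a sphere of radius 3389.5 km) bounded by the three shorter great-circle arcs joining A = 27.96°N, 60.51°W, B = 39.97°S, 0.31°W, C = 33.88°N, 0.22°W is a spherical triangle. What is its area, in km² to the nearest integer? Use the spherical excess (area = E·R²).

8349945 km²

Side lengths (central angles): a = 1.2889, b = 0.8959, c = 1.5356 rad; semiperimeter s = 1.8602.
By l'Huilier's theorem, tan(E/4) = √[tan(s/2) tan((s−a)/2) tan((s−b)/2) tan((s−c)/2)], giving spherical excess E = 0.7268 rad.
Area = E·R² = 0.7268 × (3389.5)² ≈ 8349945 km².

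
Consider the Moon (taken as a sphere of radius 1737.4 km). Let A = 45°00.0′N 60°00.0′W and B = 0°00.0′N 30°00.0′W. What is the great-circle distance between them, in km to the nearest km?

1584 km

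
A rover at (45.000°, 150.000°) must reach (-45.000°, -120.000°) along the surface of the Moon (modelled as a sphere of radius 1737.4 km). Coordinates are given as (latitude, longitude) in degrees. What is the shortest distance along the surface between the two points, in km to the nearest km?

3639 km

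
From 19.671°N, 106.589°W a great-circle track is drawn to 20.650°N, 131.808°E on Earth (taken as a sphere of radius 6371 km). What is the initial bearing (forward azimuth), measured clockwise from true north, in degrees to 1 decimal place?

302.0°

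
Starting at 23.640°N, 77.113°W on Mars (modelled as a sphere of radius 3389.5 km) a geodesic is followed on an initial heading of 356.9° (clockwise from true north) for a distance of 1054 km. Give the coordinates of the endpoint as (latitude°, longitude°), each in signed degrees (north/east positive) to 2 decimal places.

Angular distance δ = d/R = 1054/3389.5 = 0.31096 rad; initial bearing θ = 6.2291 rad.
sin φ₂ = sin φ₁ cos δ + cos φ₁ sin δ cos θ = (0.4010)(0.9520) + (0.9161)(0.3060)(0.9985) = 0.6616, so φ₂ = 41.43°.
Δλ = atan2(sin θ sin δ cos φ₁, cos δ − sin φ₁ sin φ₂) = atan2(-0.0152, 0.6867) = -1.264°.
λ₂ = -77.113° − 1.264° = -78.38°.

41.43°, -78.38°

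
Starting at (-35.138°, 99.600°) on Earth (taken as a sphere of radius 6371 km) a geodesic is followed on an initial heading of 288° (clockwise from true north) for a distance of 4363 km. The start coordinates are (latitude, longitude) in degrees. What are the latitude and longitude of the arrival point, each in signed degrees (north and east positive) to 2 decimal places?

-16.61°, 60.71°

Angular distance δ = d/R = 4363/6371 = 0.68482 rad; initial bearing θ = 5.0265 rad.
sin φ₂ = sin φ₁ cos δ + cos φ₁ sin δ cos θ = (-0.5755)(0.7745) + (0.8178)(0.6325)(0.3090) = -0.2859, so φ₂ = -16.61°.
Δλ = atan2(sin θ sin δ cos φ₁, cos δ − sin φ₁ sin φ₂) = atan2(-0.4920, 0.6100) = -38.887°.
λ₂ = 99.600° − 38.887° = 60.71°.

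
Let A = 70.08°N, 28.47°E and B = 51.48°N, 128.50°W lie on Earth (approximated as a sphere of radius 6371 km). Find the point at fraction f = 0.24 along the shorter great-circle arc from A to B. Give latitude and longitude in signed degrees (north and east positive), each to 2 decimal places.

Central angle δ = 1.0000 rad. Interpolating on the sphere with fraction f = 0.24:
P = [sin((1−f)δ)·A + sin(fδ)·B] / sin δ = 0.8187·A + 0.2825·B in Cartesian coordinates,
giving P = (0.1357, -0.0047, 0.9907), i.e. latitude 82.20°, longitude -1.99°.

82.20°, -1.99°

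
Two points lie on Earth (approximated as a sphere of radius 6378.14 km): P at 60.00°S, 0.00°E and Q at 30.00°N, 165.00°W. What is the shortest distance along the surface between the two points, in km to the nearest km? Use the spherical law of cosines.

16514 km

Let φ₁ = -1.0472 rad, φ₂ = 0.5236 rad, and Δλ = -2.8798 rad.
cos c = sin φ₁ sin φ₂ + cos φ₁ cos φ₂ cos Δλ = (-0.8660)(0.5000) + (0.5000)(0.8660)(-0.9659) = -0.85127,
so c = arccos(-0.85127) = 2.58920 rad.
Distance = R·c = 6378.14 × 2.5892 ≈ 16514 km.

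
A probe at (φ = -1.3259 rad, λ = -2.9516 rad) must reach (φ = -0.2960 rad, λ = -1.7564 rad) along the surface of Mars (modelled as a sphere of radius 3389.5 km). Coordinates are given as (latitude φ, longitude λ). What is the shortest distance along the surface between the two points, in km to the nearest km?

Let φ₁ = -1.3259 rad, φ₂ = -0.2960 rad, and Δλ = 1.1952 rad.
cos c = sin φ₁ sin φ₂ + cos φ₁ cos φ₂ cos Δλ = (-0.9702)(-0.2917) + (0.2425)(0.9565)(0.3668) = 0.36806,
so c = arccos(0.36806) = 1.19387 rad.
Distance = R·c = 3389.5 × 1.1939 ≈ 4047 km.

4047 km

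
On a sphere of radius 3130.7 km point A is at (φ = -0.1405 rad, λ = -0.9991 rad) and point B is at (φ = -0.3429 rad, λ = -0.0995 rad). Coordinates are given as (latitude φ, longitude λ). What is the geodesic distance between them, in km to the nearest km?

In radians: φ₁ = -0.1405, φ₂ = -0.3429, Δλ = 51.543° = 0.8996 rad.
cos c = sin φ₁ sin φ₂ + cos φ₁ cos φ₂ cos Δλ = (-0.1400)(-0.3362) + (0.9901)(0.9418)(0.6219) = 0.62703,
so c = arccos(0.62703) = 0.89306 rad.
Distance = R·c = 3130.7 × 0.8931 ≈ 2796 km.

2796 km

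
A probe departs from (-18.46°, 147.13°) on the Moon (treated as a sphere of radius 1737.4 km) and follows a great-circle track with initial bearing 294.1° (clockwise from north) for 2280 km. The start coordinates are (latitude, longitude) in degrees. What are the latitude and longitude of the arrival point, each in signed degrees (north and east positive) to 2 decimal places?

17.07°, 79.74°

Angular distance δ = d/R = 2280/1737.4 = 1.31231 rad; initial bearing θ = 5.1330 rad.
sin φ₂ = sin φ₁ cos δ + cos φ₁ sin δ cos θ = (-0.3166)(0.2556) + (0.9485)(0.9668)(0.4083) = 0.2935, so φ₂ = 17.07°.
Δλ = atan2(sin θ sin δ cos φ₁, cos δ − sin φ₁ sin φ₂) = atan2(-0.8371, 0.3486) = -67.394°.
λ₂ = 147.130° − 67.394° = 79.74°.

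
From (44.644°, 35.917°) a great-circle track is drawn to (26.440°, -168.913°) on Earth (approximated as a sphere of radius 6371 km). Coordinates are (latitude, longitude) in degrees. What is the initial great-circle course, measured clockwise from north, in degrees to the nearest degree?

23°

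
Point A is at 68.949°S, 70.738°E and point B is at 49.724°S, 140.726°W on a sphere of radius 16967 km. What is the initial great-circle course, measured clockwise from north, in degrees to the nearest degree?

With φ₁ = -1.2034, φ₂ = -0.8678, Δλ = 2.5924 rad, the forward-azimuth formula gives
θ = atan2( sin Δλ cos φ₂ , cos φ₁ sin φ₂ − sin φ₁ cos φ₂ cos Δλ ) = atan2(0.3374, -0.7887) = 156.84°.
So the initial bearing is 157°.

157°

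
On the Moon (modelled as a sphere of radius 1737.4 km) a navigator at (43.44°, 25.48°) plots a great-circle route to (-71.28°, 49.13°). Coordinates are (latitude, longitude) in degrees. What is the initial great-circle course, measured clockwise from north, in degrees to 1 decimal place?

Δλ = 23.650° = 0.4128 rad.
y = sin Δλ · cos φ₂ = (0.4011)(0.3209) = 0.1287
x = cos φ₁ sin φ₂ − sin φ₁ cos φ₂ cos Δλ = (0.7261)(-0.9471) − (0.6876)(0.3209)(0.9160) = -0.8898
θ = atan2(y, x) = 171.77°, so the bearing is 171.8°.

171.8°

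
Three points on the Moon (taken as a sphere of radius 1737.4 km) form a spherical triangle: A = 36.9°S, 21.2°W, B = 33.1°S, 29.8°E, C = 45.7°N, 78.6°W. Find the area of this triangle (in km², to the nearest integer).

2449551 km²

Side lengths (central angles): a = 2.1840, b = 1.7000, c = 0.7235 rad; semiperimeter s = 2.3038.
By l'Huilier's theorem, tan(E/4) = √[tan(s/2) tan((s−a)/2) tan((s−b)/2) tan((s−c)/2)], giving spherical excess E = 0.8115 rad.
Area = E·R² = 0.8115 × (1737.4)² ≈ 2449551 km².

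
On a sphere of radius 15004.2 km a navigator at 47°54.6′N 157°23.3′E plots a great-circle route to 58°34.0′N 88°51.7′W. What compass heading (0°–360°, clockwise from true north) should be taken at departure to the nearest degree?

With φ₁ = 0.8362, φ₂ = 1.0222, Δλ = 1.9853 rad, the forward-azimuth formula gives
θ = atan2( sin Δλ cos φ₂ , cos φ₁ sin φ₂ − sin φ₁ cos φ₂ cos Δλ ) = atan2(0.4773, 0.7278) = 33.26°.
So the initial bearing is 33°.

33°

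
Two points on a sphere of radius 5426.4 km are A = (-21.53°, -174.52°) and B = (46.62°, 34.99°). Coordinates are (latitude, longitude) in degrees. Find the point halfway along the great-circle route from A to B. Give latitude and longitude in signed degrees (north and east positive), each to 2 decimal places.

37.18°, 139.98°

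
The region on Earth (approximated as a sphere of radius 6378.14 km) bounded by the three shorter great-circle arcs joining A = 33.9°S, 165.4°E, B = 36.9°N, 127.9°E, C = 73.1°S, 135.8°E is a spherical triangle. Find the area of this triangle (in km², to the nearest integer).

21969850 km²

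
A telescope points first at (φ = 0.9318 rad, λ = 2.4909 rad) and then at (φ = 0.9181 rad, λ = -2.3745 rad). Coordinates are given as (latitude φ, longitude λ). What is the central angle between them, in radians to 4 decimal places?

Let φ₁ = 0.9318 rad, φ₂ = 0.9181 rad, and Δλ = 1.4178 rad.
cos c = sin φ₁ sin φ₂ + cos φ₁ cos φ₂ cos Δλ = (0.8027)(0.7944) + (0.5964)(0.6073)(0.1524) = 0.69291,
so c = arccos(0.69291) = 0.80529 rad.
So the angular separation is 0.8053 rad.

0.8053 rad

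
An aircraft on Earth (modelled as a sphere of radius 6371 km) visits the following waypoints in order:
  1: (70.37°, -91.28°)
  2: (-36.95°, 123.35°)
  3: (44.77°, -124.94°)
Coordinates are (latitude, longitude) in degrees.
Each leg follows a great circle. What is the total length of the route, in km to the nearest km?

Leg 1→2: central angle 2.4769 rad, distance 15780.2 km.
Leg 2→3: central angle 2.2565 rad, distance 14376.1 km.
Total: 15780.2 + 14376.1 ≈ 30156 km.

30156 km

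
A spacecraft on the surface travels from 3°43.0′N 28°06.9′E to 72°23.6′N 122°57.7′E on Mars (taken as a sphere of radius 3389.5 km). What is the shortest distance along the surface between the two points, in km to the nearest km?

5201 km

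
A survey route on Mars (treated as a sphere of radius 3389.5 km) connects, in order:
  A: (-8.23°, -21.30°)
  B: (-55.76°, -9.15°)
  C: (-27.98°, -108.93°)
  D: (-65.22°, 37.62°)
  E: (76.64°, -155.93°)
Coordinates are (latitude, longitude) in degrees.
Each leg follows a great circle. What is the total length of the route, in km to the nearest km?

22002 km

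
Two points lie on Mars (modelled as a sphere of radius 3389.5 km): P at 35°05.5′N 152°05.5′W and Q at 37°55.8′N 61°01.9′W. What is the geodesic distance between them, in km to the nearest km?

4143 km

In radians: φ₁ = 0.6125, φ₂ = 0.6620, Δλ = 91.060° = 1.5893 rad.
cos c = sin φ₁ sin φ₂ + cos φ₁ cos φ₂ cos Δλ = (0.5749)(0.6147) + (0.8182)(0.7888)(-0.0185) = 0.34144,
so c = arccos(0.34144) = 1.22235 rad.
Distance = R·c = 3389.5 × 1.2223 ≈ 4143 km.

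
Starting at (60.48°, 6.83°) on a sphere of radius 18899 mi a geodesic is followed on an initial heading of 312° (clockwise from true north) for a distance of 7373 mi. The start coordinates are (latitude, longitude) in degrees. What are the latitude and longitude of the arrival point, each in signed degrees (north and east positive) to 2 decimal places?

68.46°, -43.51°

Angular distance δ = d/R = 7373/18899 = 0.39013 rad; initial bearing θ = 5.4454 rad.
sin φ₂ = sin φ₁ cos δ + cos φ₁ sin δ cos θ = (0.8702)(0.9249) + (0.4927)(0.3803)(0.6691) = 0.9302, so φ₂ = 68.46°.
Δλ = atan2(sin θ sin δ cos φ₁, cos δ − sin φ₁ sin φ₂) = atan2(-0.1393, 0.1154) = -50.345°.
λ₂ = 6.830° − 50.345° = -43.51°.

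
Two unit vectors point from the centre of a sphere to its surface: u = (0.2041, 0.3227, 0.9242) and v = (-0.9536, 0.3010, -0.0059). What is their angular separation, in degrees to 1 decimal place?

u·v = -0.1029; |u| = 1.0000, |v| = 1.0000.
cos θ = (u·v)/(|u||v|) = -0.1030, so θ = 95.9°.

95.9°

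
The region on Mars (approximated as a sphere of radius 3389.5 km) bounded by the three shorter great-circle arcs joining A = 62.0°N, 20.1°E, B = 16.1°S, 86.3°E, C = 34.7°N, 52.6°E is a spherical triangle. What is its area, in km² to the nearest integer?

958444 km²

Side lengths (central angles): a = 1.0480, b = 0.5950, c = 1.6337 rad; semiperimeter s = 1.6383.
By l'Huilier's theorem, tan(E/4) = √[tan(s/2) tan((s−a)/2) tan((s−b)/2) tan((s−c)/2)], giving spherical excess E = 0.0834 rad.
Area = E·R² = 0.0834 × (3389.5)² ≈ 958444 km².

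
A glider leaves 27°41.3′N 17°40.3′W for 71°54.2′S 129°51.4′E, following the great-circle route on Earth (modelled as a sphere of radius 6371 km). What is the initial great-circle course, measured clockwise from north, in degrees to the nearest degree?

167°

Δλ = 147.528° = 2.5749 rad.
y = sin Δλ · cos φ₂ = (0.5369)(0.3106) = 0.1668
x = cos φ₁ sin φ₂ − sin φ₁ cos φ₂ cos Δλ = (0.8855)(-0.9505) − (0.4647)(0.3106)(-0.8437) = -0.7199
θ = atan2(y, x) = 166.96°, so the bearing is 167°.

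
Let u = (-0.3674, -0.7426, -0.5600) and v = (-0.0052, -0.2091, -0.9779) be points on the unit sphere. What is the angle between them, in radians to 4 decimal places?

u·v = 0.7048; |u| = 1.0000, |v| = 1.0000.
cos θ = (u·v)/(|u||v|) = 0.7048, so θ = 0.7887 rad.

0.7887 rad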